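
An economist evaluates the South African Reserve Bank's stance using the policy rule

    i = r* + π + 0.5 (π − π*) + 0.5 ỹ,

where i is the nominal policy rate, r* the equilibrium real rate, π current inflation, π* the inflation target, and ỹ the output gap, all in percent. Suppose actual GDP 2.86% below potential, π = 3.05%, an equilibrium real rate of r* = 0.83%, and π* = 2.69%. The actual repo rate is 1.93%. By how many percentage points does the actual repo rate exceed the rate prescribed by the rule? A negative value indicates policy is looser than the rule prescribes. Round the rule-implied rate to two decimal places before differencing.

-0.70 pp

Output 2.86% below potential → ỹ = -2.86.
i = 0.83 + 3.05 + 0.5 × (3.05 − 2.69) + 0.5 × (-2.86)
   = 0.83 + 3.05 + 0.18 − 1.43 = 2.63
Deviation = 1.93 − 2.63 = -0.70 pp.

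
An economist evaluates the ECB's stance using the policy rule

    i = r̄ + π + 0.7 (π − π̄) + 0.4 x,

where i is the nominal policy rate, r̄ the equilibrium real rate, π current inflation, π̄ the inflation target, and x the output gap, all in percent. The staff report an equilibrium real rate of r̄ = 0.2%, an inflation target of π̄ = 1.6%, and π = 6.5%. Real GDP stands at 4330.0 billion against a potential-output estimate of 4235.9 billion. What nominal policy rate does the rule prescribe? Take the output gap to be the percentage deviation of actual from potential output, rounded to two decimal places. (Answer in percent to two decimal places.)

11.02%

Output gap = 100 × (4330.0 − 4235.9) / 4235.9 = 2.22%.
i = 0.20 + 6.50 + 0.7 × (6.50 − 1.60) + 0.4 × 2.22
   = 0.20 + 6.5 + 3.43 + 0.888 = 11.02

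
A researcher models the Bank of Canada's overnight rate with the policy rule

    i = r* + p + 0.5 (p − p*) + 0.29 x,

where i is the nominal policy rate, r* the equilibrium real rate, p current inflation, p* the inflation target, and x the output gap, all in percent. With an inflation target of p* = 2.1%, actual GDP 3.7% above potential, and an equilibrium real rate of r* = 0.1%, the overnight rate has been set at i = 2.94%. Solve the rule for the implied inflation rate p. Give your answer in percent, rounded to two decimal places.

1.88%

Output 3.7% above potential → x = 3.7.
Collecting p: i = r* + (1 + 0.5) p − 0.5 p* + 0.29 x
1.5 p = 2.94 − 0.1 + 0.5 × 2.1 − 0.29 × 3.7 = 2.817
p = 2.817 / 1.5 = 1.88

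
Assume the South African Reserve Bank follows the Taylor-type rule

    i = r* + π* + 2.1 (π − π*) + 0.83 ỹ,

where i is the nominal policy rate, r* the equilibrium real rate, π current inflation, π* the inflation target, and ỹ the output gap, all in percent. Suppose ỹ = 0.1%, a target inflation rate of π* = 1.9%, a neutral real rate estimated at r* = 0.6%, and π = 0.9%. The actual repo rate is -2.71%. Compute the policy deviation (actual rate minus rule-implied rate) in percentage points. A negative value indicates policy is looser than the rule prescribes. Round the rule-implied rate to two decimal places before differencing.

-3.19 pp

i = 0.6 + 1.9 + 2.1 × (0.9 − 1.9) + 0.83 × 0.1
   = 0.6 + 1.9 − 2.1 + 0.083 = 0.48
Deviation = -2.71 − 0.48 = -3.19 pp.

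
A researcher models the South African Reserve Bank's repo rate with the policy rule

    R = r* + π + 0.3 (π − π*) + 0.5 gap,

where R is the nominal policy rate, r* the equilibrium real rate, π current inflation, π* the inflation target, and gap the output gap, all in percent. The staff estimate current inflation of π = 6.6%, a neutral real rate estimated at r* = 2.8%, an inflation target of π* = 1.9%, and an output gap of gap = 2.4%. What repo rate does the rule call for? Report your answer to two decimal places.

12.01%

R = 2.8 + 6.6 + 0.3 × (6.6 − 1.9) + 0.5 × 2.4
   = 2.8 + 6.6 + 1.41 + 1.2 = 12.01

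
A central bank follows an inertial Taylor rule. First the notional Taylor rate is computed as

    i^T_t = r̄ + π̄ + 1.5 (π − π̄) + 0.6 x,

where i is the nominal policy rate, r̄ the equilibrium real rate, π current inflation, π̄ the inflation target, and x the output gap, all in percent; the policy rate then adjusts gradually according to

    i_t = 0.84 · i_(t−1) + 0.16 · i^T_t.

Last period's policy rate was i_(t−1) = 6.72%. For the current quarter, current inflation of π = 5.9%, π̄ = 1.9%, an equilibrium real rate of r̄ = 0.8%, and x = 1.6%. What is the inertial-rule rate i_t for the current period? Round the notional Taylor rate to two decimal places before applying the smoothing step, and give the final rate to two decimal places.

i^T_t = 0.8 + 1.9 + 1.5 × (5.9 − 1.9) + 0.6 × 1.6
   = 0.8 + 1.9 + 6 + 0.96 = 9.66
i_t = 0.84 × 6.72 + 0.16 × 9.66 = 5.6448 + 1.5456 = 7.19

7.19%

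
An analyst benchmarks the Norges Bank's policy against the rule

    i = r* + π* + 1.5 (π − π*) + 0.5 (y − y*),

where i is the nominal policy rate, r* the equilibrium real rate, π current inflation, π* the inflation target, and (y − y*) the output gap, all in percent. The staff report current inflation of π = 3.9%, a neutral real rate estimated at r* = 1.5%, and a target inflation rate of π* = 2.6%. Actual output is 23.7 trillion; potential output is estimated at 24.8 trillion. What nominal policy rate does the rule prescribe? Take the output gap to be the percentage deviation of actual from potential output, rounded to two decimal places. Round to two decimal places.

3.83%

Output gap = 100 × (23.7 − 24.8) / 24.8 = -4.44%.
i = 1.50 + 2.60 + 1.5 × (3.90 − 2.60) + 0.5 × (-4.44)
   = 1.50 + 2.6 + 1.95 − 2.22 = 3.83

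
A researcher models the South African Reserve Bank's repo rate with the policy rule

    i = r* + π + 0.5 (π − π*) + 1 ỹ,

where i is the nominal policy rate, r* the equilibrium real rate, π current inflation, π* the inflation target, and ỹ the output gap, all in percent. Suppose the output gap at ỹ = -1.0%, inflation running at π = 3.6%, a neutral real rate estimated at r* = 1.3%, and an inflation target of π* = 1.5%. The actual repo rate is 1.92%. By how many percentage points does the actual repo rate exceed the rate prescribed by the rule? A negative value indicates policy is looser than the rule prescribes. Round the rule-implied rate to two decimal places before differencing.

-3.03 pp

i = 1.3 + 3.6 + 0.5 × (3.6 − 1.5) + 1 × (-1.0)
   = 1.3 + 3.6 + 1.05 − 1 = 4.95
Deviation = 1.92 − 4.95 = -3.03 pp.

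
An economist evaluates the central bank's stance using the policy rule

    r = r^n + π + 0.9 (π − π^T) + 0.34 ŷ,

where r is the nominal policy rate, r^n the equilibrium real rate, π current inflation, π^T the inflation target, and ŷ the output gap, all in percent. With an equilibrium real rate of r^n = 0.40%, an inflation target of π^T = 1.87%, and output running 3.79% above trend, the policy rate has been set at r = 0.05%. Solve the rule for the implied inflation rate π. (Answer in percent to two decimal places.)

0.02%

Output 3.79% above potential → ŷ = 3.79.
Collecting π: r = r^n + (1 + 0.9) π − 0.9 π^T + 0.34 ŷ
1.9 π = 0.05 − 0.40 + 0.9 × 1.87 − 0.34 × 3.79 = 0.0444
π = 0.0444 / 1.9 = 0.02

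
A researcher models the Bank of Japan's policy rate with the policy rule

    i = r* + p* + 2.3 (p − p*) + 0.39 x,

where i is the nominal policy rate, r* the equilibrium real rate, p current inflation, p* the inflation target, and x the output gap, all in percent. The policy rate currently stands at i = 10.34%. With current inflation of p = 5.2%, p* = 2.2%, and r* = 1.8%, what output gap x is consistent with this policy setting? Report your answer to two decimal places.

-1.44%

0.39 x = 10.34 − 1.8 − 2.2 − 2.3 × (5.2 − 2.2) = -0.56
x = -0.56 / 0.39 = -1.44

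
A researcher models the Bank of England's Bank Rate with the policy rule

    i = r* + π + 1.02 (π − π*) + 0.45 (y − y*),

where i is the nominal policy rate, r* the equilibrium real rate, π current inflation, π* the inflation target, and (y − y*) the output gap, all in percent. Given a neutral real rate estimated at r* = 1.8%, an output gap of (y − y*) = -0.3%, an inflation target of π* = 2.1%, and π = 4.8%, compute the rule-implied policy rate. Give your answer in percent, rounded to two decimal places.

i = 1.8 + 4.8 + 1.02 × (4.8 − 2.1) + 0.45 × (-0.3)
   = 1.8 + 4.8 + 2.754 − 0.135 = 9.22

9.22%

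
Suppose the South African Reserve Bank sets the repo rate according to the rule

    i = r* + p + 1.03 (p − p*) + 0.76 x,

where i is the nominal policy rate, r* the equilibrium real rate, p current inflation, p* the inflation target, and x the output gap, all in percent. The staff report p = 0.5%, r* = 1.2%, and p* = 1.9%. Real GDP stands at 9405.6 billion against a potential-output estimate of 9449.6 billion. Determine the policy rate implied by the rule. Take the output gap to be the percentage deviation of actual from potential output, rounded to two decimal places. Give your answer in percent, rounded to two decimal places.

Output gap = 100 × (9405.6 − 9449.6) / 9449.6 = -0.47%.
i = 1.20 + 0.50 + 1.03 × (0.50 − 1.90) + 0.76 × (-0.47)
   = 1.20 + 0.5 − 1.442 − 0.3572 = -0.10

-0.10%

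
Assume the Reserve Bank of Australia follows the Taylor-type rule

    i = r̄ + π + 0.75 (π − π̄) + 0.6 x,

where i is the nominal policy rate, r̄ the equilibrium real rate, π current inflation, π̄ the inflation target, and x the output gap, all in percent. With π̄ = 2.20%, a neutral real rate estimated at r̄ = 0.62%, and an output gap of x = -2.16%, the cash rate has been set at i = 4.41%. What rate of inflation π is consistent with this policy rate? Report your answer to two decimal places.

Collecting π: i = r̄ + (1 + 0.75) π − 0.75 π̄ + 0.6 x
1.75 π = 4.41 − 0.62 + 0.75 × 2.20 − 0.6 × (-2.16) = 6.736
π = 6.736 / 1.75 = 3.85

3.85%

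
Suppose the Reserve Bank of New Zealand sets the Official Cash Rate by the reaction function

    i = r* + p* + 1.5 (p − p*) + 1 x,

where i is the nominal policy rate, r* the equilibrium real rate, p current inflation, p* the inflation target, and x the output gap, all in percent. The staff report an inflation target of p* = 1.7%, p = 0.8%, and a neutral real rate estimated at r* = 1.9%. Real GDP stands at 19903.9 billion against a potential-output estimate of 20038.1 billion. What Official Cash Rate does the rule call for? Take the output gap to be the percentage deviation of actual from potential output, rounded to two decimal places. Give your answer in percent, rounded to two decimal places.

1.58%

Output gap = 100 × (19903.9 − 20038.1) / 20038.1 = -0.67%.
i = 1.90 + 1.70 + 1.5 × (0.80 − 1.70) + 1 × (-0.67)
   = 1.90 + 1.7 − 1.35 − 0.67 = 1.58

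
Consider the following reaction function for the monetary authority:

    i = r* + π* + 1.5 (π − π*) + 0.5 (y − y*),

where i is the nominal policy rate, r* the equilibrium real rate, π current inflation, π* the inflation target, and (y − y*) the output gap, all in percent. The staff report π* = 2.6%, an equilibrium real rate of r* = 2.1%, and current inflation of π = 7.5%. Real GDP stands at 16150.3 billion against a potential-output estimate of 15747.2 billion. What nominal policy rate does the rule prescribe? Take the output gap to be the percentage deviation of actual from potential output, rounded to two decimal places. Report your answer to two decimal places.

13.33%

Output gap = 100 × (16150.3 − 15747.2) / 15747.2 = 2.56%.
i = 2.10 + 2.60 + 1.5 × (7.50 − 2.60) + 0.5 × 2.56
   = 2.10 + 2.6 + 7.35 + 1.28 = 13.33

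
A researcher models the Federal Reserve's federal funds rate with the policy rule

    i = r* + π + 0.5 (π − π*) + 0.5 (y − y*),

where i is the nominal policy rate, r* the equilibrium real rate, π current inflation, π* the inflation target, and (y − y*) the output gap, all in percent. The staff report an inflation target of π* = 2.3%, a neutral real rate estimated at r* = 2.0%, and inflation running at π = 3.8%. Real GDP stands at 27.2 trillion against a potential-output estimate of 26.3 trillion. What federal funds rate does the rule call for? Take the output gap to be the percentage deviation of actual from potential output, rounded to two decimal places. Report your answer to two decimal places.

Output gap = 100 × (27.2 − 26.3) / 26.3 = 3.42%.
i = 2.00 + 3.80 + 0.5 × (3.80 − 2.30) + 0.5 × 3.42
   = 2.00 + 3.8 + 0.75 + 1.71 = 8.26

8.26%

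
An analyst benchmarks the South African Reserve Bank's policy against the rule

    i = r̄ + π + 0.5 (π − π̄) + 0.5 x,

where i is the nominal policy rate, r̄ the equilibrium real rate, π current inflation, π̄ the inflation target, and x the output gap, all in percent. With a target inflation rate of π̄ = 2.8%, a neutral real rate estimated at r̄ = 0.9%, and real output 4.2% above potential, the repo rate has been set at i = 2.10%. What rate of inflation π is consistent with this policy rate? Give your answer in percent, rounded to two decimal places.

0.33%

Output 4.2% above potential → x = 4.2.
Collecting π: i = r̄ + (1 + 0.5) π − 0.5 π̄ + 0.5 x
1.5 π = 2.10 − 0.9 + 0.5 × 2.8 − 0.5 × 4.2 = 0.5
π = 0.5 / 1.5 = 0.33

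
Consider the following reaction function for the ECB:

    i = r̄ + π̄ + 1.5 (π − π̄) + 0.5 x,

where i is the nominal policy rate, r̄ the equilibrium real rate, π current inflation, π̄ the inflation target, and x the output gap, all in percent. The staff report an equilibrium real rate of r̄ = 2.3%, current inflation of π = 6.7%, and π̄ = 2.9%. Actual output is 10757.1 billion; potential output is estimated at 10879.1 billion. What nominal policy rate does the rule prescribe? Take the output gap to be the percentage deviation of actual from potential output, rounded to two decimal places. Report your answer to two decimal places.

Output gap = 100 × (10757.1 − 10879.1) / 10879.1 = -1.12%.
i = 2.30 + 2.90 + 1.5 × (6.70 − 2.90) + 0.5 × (-1.12)
   = 2.30 + 2.9 + 5.7 − 0.56 = 10.34

10.34%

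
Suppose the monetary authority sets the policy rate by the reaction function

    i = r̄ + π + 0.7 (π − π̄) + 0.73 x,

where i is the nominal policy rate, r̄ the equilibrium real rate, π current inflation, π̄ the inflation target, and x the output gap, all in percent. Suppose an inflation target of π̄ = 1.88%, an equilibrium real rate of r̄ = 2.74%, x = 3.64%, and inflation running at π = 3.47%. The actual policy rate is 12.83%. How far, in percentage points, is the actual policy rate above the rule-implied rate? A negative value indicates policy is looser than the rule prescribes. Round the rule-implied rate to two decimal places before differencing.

i = 2.74 + 3.47 + 0.7 × (3.47 − 1.88) + 0.73 × 3.64
   = 2.74 + 3.47 + 1.113 + 2.6572 = 9.98
Deviation = 12.83 − 9.98 = 2.85 pp.

2.85 pp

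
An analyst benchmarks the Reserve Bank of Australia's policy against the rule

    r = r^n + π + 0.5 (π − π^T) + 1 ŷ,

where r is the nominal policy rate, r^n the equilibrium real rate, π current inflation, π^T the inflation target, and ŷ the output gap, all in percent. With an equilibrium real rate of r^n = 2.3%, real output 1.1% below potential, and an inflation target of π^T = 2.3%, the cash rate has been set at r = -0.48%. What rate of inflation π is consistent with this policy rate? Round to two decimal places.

-0.35%

Output 1.1% below potential → ŷ = -1.1.
Collecting π: r = r^n + (1 + 0.5) π − 0.5 π^T + 1 ŷ
1.5 π = -0.48 − 2.3 + 0.5 × 2.3 − 1 × (-1.1) = -0.53
π = -0.53 / 1.5 = -0.35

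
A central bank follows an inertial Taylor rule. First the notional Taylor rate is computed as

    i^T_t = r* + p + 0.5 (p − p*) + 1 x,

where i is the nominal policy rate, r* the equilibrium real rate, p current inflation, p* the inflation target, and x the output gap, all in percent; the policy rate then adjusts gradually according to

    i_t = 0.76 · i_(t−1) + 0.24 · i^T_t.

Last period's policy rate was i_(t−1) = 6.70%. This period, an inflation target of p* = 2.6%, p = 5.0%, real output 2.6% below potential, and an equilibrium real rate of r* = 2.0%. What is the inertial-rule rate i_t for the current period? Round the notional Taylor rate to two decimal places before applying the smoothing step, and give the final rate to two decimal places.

Output 2.6% below potential → x = -2.6.
i^T_t = 2.0 + 5.0 + 0.5 × (5.0 − 2.6) + 1 × (-2.6)
   = 2.0 + 5 + 1.2 − 2.6 = 5.60
i_t = 0.76 × 6.70 + 0.24 × 5.60 = 5.092 + 1.344 = 6.44

6.44%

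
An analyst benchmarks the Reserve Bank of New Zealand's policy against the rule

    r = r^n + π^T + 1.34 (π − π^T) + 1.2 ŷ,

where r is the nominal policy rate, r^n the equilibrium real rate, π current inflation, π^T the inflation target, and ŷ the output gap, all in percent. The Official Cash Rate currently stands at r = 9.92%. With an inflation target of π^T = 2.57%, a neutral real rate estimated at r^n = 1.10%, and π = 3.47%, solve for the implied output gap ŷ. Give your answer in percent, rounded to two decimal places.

4.20%

1.2 ŷ = 9.92 − 1.10 − 2.57 − 1.34 × (3.47 − 2.57) = 5.044
ŷ = 5.044 / 1.2 = 4.20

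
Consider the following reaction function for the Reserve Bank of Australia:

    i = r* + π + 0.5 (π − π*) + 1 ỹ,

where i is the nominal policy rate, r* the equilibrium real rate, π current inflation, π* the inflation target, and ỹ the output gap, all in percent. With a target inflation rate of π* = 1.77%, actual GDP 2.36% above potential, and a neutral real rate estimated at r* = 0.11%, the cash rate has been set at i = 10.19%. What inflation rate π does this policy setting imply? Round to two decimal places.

Output 2.36% above potential → ỹ = 2.36.
Collecting π: i = r* + (1 + 0.5) π − 0.5 π* + 1 ỹ
1.5 π = 10.19 − 0.11 + 0.5 × 1.77 − 1 × 2.36 = 8.605
π = 8.605 / 1.5 = 5.74

5.74%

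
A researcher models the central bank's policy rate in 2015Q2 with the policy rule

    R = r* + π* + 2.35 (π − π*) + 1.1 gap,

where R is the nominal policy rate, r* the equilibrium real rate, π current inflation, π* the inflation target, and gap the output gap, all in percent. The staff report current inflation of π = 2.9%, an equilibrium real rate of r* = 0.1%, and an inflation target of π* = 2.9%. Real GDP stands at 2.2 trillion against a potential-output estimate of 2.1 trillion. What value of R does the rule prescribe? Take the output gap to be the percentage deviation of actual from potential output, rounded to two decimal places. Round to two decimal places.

8.24%

Output gap = 100 × (2.2 − 2.1) / 2.1 = 4.76%.
R = 0.10 + 2.90 + 2.35 × (2.90 − 2.90) + 1.1 × 4.76
   = 0.10 + 2.9 + 0 + 5.236 = 8.24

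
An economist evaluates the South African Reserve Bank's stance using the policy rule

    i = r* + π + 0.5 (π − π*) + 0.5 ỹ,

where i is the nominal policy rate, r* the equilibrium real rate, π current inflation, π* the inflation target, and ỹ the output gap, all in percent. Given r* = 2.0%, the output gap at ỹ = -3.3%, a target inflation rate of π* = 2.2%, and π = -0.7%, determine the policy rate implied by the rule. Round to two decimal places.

-1.80%

i = 2.0 + (-0.7) + 0.5 × (-0.7 − 2.2) + 0.5 × (-3.3)
   = 2.0 − 0.7 − 1.45 − 1.65 = -1.80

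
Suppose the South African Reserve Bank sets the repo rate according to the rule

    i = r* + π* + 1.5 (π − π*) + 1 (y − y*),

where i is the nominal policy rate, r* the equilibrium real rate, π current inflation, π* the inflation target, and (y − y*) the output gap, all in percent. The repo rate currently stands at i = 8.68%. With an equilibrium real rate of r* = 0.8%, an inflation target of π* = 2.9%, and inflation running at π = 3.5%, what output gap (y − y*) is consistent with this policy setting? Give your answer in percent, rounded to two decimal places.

1 (y − y*) = 8.68 − 0.8 − 2.9 − 1.5 × (3.5 − 2.9) = 4.08
(y − y*) = 4.08 / 1 = 4.08

4.08%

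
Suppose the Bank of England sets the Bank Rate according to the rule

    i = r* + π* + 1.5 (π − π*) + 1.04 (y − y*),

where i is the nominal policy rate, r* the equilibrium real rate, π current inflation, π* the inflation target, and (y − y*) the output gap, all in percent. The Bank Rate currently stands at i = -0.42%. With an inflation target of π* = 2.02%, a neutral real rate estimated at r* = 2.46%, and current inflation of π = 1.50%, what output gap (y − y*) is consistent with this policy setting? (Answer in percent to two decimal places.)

-3.96%

1.04 (y − y*) = -0.42 − 2.46 − 2.02 − 1.5 × (1.50 − 2.02) = -4.12
(y − y*) = -4.12 / 1.04 = -3.96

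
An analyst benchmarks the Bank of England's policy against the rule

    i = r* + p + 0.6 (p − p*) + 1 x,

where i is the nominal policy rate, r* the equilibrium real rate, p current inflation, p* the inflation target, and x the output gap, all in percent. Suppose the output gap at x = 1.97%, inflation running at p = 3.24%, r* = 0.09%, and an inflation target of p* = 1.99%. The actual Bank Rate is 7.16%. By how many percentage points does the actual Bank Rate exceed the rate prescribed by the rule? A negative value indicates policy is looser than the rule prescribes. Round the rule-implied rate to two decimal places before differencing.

i = 0.09 + 3.24 + 0.6 × (3.24 − 1.99) + 1 × 1.97
   = 0.09 + 3.24 + 0.75 + 1.97 = 6.05
Deviation = 7.16 − 6.05 = 1.11 pp.

1.11 pp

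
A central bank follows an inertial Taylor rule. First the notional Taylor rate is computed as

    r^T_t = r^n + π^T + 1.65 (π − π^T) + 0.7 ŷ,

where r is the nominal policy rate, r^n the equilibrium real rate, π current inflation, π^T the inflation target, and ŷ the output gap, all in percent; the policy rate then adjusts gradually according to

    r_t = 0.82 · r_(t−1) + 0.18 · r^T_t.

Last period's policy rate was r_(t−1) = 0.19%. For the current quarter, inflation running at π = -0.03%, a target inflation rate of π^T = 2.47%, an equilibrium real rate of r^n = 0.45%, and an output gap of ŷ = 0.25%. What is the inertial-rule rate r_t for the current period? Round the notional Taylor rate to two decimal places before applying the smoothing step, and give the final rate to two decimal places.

-0.03%

r^T_t = 0.45 + 2.47 + 1.65 × (-0.03 − 2.47) + 0.7 × 0.25
   = 0.45 + 2.47 − 4.125 + 0.175 = -1.03
r_t = 0.82 × 0.19 + 0.18 × (-1.03) = 0.1558 − 0.1854 = -0.03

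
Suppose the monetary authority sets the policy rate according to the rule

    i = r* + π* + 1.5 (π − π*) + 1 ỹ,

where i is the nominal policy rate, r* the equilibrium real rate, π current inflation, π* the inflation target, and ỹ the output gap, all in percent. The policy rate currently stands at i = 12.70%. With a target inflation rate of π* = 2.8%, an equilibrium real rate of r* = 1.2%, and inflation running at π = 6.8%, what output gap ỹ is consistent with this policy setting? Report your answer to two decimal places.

2.70%

1 ỹ = 12.70 − 1.2 − 2.8 − 1.5 × (6.8 − 2.8) = 2.7
ỹ = 2.7 / 1 = 2.70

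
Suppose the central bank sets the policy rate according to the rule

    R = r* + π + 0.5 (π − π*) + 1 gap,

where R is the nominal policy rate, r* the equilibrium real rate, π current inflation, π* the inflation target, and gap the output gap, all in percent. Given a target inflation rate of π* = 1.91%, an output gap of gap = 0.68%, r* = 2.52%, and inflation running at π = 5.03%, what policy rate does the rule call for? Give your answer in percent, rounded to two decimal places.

9.79%

R = 2.52 + 5.03 + 0.5 × (5.03 − 1.91) + 1 × 0.68
   = 2.52 + 5.03 + 1.56 + 0.68 = 9.79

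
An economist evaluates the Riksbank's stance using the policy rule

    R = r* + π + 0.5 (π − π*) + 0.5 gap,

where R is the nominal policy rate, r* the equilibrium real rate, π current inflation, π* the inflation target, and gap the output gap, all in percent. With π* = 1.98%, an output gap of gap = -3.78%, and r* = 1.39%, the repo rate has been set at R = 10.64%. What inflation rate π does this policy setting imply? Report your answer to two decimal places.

Collecting π: R = r* + (1 + 0.5) π − 0.5 π* + 0.5 gap
1.5 π = 10.64 − 1.39 + 0.5 × 1.98 − 0.5 × (-3.78) = 12.13
π = 12.13 / 1.5 = 8.09

8.09%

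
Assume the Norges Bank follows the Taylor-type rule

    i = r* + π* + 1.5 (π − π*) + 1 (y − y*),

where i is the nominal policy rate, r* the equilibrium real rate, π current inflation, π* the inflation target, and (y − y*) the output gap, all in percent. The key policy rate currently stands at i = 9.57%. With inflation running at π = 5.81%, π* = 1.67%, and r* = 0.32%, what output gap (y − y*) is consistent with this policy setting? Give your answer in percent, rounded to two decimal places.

1 (y − y*) = 9.57 − 0.32 − 1.67 − 1.5 × (5.81 − 1.67) = 1.37
(y − y*) = 1.37 / 1 = 1.37

1.37%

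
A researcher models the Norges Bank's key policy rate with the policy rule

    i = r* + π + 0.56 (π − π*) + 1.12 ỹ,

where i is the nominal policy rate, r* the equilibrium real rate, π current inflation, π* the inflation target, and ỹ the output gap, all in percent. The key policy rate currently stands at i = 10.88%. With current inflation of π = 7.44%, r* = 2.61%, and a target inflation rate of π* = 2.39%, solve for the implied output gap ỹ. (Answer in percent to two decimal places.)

1.12 ỹ = 10.88 − 2.61 − 7.44 − 0.56 × (7.44 − 2.39) = -1.998
ỹ = -1.998 / 1.12 = -1.78

-1.78%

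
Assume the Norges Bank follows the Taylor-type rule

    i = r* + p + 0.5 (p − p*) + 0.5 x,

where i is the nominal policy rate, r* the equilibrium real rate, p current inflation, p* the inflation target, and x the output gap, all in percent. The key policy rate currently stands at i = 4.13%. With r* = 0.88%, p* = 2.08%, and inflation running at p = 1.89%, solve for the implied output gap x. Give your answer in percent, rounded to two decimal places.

2.91%

0.5 x = 4.13 − 0.88 − 1.89 − 0.5 × (1.89 − 2.08) = 1.455
x = 1.455 / 0.5 = 2.91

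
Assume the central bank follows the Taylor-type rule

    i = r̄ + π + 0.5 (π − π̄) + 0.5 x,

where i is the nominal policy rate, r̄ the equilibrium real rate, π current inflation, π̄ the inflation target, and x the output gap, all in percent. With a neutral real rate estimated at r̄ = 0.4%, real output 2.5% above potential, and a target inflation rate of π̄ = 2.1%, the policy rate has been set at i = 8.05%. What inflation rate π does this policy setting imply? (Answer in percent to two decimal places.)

4.97%

Output 2.5% above potential → x = 2.5.
Collecting π: i = r̄ + (1 + 0.5) π − 0.5 π̄ + 0.5 x
1.5 π = 8.05 − 0.4 + 0.5 × 2.1 − 0.5 × 2.5 = 7.45
π = 7.45 / 1.5 = 4.97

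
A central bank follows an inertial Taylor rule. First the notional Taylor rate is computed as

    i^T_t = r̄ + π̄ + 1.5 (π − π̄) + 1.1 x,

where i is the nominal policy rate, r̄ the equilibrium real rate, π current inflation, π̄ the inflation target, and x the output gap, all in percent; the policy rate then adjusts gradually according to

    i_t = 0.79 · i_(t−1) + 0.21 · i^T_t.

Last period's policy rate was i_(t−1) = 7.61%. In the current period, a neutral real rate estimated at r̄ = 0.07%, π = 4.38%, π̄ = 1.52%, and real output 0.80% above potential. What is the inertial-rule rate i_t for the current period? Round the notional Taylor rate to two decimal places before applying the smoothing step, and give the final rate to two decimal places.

Output 0.80% above potential → x = 0.80.
i^T_t = 0.07 + 1.52 + 1.5 × (4.38 − 1.52) + 1.1 × 0.80
   = 0.07 + 1.52 + 4.29 + 0.88 = 6.76
i_t = 0.79 × 7.61 + 0.21 × 6.76 = 6.0119 + 1.4196 = 7.43

7.43%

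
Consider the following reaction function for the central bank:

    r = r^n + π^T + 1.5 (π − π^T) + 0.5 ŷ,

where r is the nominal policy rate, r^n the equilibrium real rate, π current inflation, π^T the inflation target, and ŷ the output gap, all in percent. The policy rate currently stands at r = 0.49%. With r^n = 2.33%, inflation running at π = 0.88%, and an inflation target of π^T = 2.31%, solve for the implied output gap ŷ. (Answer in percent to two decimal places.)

0.5 ŷ = 0.49 − 2.33 − 2.31 − 1.5 × (0.88 − 2.31) = -2.005
ŷ = -2.005 / 0.5 = -4.01

-4.01%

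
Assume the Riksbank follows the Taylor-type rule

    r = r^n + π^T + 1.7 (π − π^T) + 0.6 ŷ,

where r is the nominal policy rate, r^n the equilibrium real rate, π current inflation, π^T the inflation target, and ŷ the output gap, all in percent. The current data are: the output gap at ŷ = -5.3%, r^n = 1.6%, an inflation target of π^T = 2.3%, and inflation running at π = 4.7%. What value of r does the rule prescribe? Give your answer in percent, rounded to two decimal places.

r = 1.6 + 2.3 + 1.7 × (4.7 − 2.3) + 0.6 × (-5.3)
   = 1.6 + 2.3 + 4.08 − 3.18 = 4.80

4.80%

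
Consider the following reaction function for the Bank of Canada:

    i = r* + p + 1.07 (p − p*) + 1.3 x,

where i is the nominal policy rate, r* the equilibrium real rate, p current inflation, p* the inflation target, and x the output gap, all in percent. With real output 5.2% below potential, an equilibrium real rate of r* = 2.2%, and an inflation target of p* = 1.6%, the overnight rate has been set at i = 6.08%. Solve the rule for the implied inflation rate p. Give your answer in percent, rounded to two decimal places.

Output 5.2% below potential → x = -5.2.
Collecting p: i = r* + (1 + 1.07) p − 1.07 p* + 1.3 x
2.07 p = 6.08 − 2.2 + 1.07 × 1.6 − 1.3 × (-5.2) = 12.352
p = 12.352 / 2.07 = 5.97

5.97%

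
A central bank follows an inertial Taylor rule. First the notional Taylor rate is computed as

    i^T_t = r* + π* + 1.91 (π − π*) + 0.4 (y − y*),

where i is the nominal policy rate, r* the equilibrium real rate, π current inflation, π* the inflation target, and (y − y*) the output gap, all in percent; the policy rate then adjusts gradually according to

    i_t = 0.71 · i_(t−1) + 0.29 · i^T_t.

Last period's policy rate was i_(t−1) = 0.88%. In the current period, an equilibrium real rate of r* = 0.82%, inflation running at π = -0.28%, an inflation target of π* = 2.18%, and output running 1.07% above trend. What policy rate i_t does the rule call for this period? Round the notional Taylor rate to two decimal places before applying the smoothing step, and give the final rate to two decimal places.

0.26%

Output 1.07% above potential → (y − y*) = 1.07.
i^T_t = 0.82 + 2.18 + 1.91 × (-0.28 − 2.18) + 0.4 × 1.07
   = 0.82 + 2.18 − 4.6986 + 0.428 = -1.27
i_t = 0.71 × 0.88 + 0.29 × (-1.27) = 0.6248 − 0.3683 = 0.26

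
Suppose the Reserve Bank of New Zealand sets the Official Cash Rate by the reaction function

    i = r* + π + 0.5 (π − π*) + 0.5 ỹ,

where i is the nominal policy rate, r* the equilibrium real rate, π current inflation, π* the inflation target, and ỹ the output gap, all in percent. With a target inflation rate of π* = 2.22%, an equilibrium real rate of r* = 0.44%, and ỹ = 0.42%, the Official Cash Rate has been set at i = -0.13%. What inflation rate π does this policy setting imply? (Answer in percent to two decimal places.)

0.22%

Collecting π: i = r* + (1 + 0.5) π − 0.5 π* + 0.5 ỹ
1.5 π = -0.13 − 0.44 + 0.5 × 2.22 − 0.5 × 0.42 = 0.33
π = 0.33 / 1.5 = 0.22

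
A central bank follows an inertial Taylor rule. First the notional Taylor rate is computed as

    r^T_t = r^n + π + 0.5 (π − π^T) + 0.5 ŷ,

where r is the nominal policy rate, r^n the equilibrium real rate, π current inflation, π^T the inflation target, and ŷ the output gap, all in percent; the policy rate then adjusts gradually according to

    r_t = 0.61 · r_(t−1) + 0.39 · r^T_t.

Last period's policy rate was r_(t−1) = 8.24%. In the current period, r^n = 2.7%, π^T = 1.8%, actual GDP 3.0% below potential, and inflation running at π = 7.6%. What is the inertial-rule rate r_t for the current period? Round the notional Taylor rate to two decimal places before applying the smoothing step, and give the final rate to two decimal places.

9.59%

Output 3.0% below potential → ŷ = -3.0.
r^T_t = 2.7 + 7.6 + 0.5 × (7.6 − 1.8) + 0.5 × (-3.0)
   = 2.7 + 7.6 + 2.9 − 1.5 = 11.70
r_t = 0.61 × 8.24 + 0.39 × 11.70 = 5.0264 + 4.563 = 9.59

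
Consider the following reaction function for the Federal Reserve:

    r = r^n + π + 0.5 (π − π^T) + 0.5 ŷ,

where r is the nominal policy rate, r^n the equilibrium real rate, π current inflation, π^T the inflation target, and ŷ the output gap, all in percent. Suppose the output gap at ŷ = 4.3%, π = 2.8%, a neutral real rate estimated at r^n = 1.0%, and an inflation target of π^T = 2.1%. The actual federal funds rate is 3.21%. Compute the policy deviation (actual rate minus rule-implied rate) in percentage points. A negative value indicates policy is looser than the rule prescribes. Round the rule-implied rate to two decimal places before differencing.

r = 1.0 + 2.8 + 0.5 × (2.8 − 2.1) + 0.5 × 4.3
   = 1.0 + 2.8 + 0.35 + 2.15 = 6.30
Deviation = 3.21 − 6.30 = -3.09 pp.

-3.09 pp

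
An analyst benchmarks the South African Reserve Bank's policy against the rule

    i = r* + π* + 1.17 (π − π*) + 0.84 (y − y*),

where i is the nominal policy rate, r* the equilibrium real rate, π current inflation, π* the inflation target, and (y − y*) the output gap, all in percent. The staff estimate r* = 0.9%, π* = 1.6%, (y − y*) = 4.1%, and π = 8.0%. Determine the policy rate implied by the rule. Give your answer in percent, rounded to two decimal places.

13.43%

i = 0.9 + 1.6 + 1.17 × (8.0 − 1.6) + 0.84 × 4.1
   = 0.9 + 1.6 + 7.488 + 3.444 = 13.43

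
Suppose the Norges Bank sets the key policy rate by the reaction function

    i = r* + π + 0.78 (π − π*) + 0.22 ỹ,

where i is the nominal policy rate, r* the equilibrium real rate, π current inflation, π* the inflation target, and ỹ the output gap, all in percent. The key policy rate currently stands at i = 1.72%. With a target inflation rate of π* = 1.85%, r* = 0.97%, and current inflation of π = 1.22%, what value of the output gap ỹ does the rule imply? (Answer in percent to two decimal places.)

0.10%

0.22 ỹ = 1.72 − 0.97 − 1.22 − 0.78 × (1.22 − 1.85) = 0.0214
ỹ = 0.0214 / 0.22 = 0.10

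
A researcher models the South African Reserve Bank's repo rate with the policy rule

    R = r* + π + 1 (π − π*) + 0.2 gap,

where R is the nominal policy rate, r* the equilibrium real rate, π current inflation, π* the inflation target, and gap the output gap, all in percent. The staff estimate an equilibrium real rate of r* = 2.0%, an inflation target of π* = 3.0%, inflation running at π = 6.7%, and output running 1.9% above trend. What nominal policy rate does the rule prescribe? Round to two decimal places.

Output 1.9% above potential → gap = 1.9.
R = 2.0 + 6.7 + 1 × (6.7 − 3.0) + 0.2 × 1.9
   = 2.0 + 6.7 + 3.7 + 0.38 = 12.78

12.78%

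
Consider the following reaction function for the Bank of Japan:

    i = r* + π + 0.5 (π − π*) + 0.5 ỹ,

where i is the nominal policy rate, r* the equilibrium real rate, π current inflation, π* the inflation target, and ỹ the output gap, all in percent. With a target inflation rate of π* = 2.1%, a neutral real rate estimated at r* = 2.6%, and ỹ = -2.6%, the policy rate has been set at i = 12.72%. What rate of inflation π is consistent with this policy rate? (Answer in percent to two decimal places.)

8.31%

Collecting π: i = r* + (1 + 0.5) π − 0.5 π* + 0.5 ỹ
1.5 π = 12.72 − 2.6 + 0.5 × 2.1 − 0.5 × (-2.6) = 12.47
π = 12.47 / 1.5 = 8.31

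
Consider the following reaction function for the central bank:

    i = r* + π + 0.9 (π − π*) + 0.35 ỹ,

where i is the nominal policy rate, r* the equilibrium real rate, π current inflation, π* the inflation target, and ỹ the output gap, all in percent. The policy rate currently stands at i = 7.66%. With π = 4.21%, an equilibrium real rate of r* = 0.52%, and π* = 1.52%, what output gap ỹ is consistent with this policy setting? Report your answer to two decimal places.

0.35 ỹ = 7.66 − 0.52 − 4.21 − 0.9 × (4.21 − 1.52) = 0.509
ỹ = 0.509 / 0.35 = 1.45

1.45%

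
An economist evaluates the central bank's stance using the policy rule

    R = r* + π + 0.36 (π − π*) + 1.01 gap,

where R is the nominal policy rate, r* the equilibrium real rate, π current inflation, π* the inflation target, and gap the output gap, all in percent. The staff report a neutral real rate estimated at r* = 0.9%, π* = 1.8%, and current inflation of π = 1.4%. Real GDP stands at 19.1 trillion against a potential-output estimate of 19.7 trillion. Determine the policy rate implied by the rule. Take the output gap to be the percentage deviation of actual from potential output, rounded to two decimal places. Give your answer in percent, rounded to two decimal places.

-0.92%

Output gap = 100 × (19.1 − 19.7) / 19.7 = -3.05%.
R = 0.90 + 1.40 + 0.36 × (1.40 − 1.80) + 1.01 × (-3.05)
   = 0.90 + 1.4 − 0.144 − 3.0805 = -0.92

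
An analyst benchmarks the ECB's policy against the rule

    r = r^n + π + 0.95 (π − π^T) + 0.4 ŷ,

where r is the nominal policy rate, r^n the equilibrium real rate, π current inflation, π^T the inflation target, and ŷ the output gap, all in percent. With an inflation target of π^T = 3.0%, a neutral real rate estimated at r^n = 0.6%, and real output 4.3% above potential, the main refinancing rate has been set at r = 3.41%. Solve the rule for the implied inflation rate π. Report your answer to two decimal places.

2.02%

Output 4.3% above potential → ŷ = 4.3.
Collecting π: r = r^n + (1 + 0.95) π − 0.95 π^T + 0.4 ŷ
1.95 π = 3.41 − 0.6 + 0.95 × 3.0 − 0.4 × 4.3 = 3.94
π = 3.94 / 1.95 = 2.02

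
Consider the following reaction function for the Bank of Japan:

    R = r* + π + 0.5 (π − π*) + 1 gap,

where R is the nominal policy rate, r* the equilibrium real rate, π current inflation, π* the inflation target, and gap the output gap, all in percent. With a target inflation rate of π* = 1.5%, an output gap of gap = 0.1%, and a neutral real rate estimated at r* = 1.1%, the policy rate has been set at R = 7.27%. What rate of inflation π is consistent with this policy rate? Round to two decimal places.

Collecting π: R = r* + (1 + 0.5) π − 0.5 π* + 1 gap
1.5 π = 7.27 − 1.1 + 0.5 × 1.5 − 1 × 0.1 = 6.82
π = 6.82 / 1.5 = 4.55

4.55%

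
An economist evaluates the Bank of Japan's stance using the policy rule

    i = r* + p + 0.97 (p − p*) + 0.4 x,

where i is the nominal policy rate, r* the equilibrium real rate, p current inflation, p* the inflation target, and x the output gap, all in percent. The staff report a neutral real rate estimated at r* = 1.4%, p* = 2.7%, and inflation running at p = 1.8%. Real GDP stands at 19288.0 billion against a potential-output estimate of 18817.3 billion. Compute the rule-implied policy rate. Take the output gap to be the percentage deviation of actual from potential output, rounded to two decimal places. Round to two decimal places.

Output gap = 100 × (19288.0 − 18817.3) / 18817.3 = 2.50%.
i = 1.40 + 1.80 + 0.97 × (1.80 − 2.70) + 0.4 × 2.50
   = 1.40 + 1.8 − 0.873 + 1 = 3.33

3.33%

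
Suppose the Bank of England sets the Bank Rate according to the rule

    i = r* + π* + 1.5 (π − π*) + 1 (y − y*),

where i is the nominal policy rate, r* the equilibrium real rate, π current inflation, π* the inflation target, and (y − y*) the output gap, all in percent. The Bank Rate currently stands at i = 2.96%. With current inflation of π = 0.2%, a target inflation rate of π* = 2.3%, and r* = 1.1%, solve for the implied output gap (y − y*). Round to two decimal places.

1 (y − y*) = 2.96 − 1.1 − 2.3 − 1.5 × (0.2 − 2.3) = 2.71
(y − y*) = 2.71 / 1 = 2.71

2.71%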